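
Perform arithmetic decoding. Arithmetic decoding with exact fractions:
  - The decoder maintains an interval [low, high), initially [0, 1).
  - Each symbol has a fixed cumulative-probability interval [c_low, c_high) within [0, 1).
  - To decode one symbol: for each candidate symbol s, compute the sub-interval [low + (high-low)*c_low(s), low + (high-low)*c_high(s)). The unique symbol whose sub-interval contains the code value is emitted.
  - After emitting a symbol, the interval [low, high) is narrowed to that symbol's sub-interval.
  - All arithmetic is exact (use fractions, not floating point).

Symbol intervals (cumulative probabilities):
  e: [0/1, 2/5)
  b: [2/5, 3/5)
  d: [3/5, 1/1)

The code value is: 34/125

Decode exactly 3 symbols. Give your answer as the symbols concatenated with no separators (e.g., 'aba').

Step 1: interval [0/1, 1/1), width = 1/1 - 0/1 = 1/1
  'e': [0/1 + 1/1*0/1, 0/1 + 1/1*2/5) = [0/1, 2/5) <- contains code 34/125
  'b': [0/1 + 1/1*2/5, 0/1 + 1/1*3/5) = [2/5, 3/5)
  'd': [0/1 + 1/1*3/5, 0/1 + 1/1*1/1) = [3/5, 1/1)
  emit 'e', narrow to [0/1, 2/5)
Step 2: interval [0/1, 2/5), width = 2/5 - 0/1 = 2/5
  'e': [0/1 + 2/5*0/1, 0/1 + 2/5*2/5) = [0/1, 4/25)
  'b': [0/1 + 2/5*2/5, 0/1 + 2/5*3/5) = [4/25, 6/25)
  'd': [0/1 + 2/5*3/5, 0/1 + 2/5*1/1) = [6/25, 2/5) <- contains code 34/125
  emit 'd', narrow to [6/25, 2/5)
Step 3: interval [6/25, 2/5), width = 2/5 - 6/25 = 4/25
  'e': [6/25 + 4/25*0/1, 6/25 + 4/25*2/5) = [6/25, 38/125) <- contains code 34/125
  'b': [6/25 + 4/25*2/5, 6/25 + 4/25*3/5) = [38/125, 42/125)
  'd': [6/25 + 4/25*3/5, 6/25 + 4/25*1/1) = [42/125, 2/5)
  emit 'e', narrow to [6/25, 38/125)

Answer: ede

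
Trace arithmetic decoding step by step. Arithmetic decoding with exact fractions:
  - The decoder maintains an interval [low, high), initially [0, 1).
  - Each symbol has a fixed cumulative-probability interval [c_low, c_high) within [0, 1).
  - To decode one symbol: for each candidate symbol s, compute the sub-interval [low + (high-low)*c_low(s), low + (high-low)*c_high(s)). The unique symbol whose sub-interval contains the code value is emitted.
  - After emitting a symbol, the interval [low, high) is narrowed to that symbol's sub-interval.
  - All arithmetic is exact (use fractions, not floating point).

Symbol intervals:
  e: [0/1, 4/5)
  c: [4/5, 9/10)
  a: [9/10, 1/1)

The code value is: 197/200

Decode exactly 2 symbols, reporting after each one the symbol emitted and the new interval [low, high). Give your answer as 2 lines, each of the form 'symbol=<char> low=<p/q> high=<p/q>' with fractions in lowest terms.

Answer: symbol=a low=9/10 high=1/1
symbol=c low=49/50 high=99/100

Derivation:
Step 1: interval [0/1, 1/1), width = 1/1 - 0/1 = 1/1
  'e': [0/1 + 1/1*0/1, 0/1 + 1/1*4/5) = [0/1, 4/5)
  'c': [0/1 + 1/1*4/5, 0/1 + 1/1*9/10) = [4/5, 9/10)
  'a': [0/1 + 1/1*9/10, 0/1 + 1/1*1/1) = [9/10, 1/1) <- contains code 197/200
  emit 'a', narrow to [9/10, 1/1)
Step 2: interval [9/10, 1/1), width = 1/1 - 9/10 = 1/10
  'e': [9/10 + 1/10*0/1, 9/10 + 1/10*4/5) = [9/10, 49/50)
  'c': [9/10 + 1/10*4/5, 9/10 + 1/10*9/10) = [49/50, 99/100) <- contains code 197/200
  'a': [9/10 + 1/10*9/10, 9/10 + 1/10*1/1) = [99/100, 1/1)
  emit 'c', narrow to [49/50, 99/100)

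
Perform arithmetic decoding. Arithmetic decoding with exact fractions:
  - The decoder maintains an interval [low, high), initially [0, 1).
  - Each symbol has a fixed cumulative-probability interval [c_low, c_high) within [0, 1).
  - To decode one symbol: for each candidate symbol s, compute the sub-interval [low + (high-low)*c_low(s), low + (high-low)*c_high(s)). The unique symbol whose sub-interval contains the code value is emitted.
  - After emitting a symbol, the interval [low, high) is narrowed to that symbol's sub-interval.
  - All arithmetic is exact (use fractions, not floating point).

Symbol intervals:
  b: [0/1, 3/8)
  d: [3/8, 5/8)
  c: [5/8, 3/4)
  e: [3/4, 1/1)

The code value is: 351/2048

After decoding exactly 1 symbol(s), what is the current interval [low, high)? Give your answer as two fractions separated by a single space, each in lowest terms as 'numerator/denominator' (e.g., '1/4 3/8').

Answer: 0/1 3/8

Derivation:
Step 1: interval [0/1, 1/1), width = 1/1 - 0/1 = 1/1
  'b': [0/1 + 1/1*0/1, 0/1 + 1/1*3/8) = [0/1, 3/8) <- contains code 351/2048
  'd': [0/1 + 1/1*3/8, 0/1 + 1/1*5/8) = [3/8, 5/8)
  'c': [0/1 + 1/1*5/8, 0/1 + 1/1*3/4) = [5/8, 3/4)
  'e': [0/1 + 1/1*3/4, 0/1 + 1/1*1/1) = [3/4, 1/1)
  emit 'b', narrow to [0/1, 3/8)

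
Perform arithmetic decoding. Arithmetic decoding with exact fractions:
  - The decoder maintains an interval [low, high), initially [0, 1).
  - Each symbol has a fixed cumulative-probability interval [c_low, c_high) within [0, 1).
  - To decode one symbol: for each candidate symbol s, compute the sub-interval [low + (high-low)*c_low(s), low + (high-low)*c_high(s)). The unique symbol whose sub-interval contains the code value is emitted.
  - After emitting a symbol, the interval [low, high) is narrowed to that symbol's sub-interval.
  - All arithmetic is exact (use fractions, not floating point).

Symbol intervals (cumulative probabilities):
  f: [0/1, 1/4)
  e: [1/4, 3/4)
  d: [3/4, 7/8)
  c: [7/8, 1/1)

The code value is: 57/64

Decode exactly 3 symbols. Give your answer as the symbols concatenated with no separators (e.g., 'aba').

Answer: cfe

Derivation:
Step 1: interval [0/1, 1/1), width = 1/1 - 0/1 = 1/1
  'f': [0/1 + 1/1*0/1, 0/1 + 1/1*1/4) = [0/1, 1/4)
  'e': [0/1 + 1/1*1/4, 0/1 + 1/1*3/4) = [1/4, 3/4)
  'd': [0/1 + 1/1*3/4, 0/1 + 1/1*7/8) = [3/4, 7/8)
  'c': [0/1 + 1/1*7/8, 0/1 + 1/1*1/1) = [7/8, 1/1) <- contains code 57/64
  emit 'c', narrow to [7/8, 1/1)
Step 2: interval [7/8, 1/1), width = 1/1 - 7/8 = 1/8
  'f': [7/8 + 1/8*0/1, 7/8 + 1/8*1/4) = [7/8, 29/32) <- contains code 57/64
  'e': [7/8 + 1/8*1/4, 7/8 + 1/8*3/4) = [29/32, 31/32)
  'd': [7/8 + 1/8*3/4, 7/8 + 1/8*7/8) = [31/32, 63/64)
  'c': [7/8 + 1/8*7/8, 7/8 + 1/8*1/1) = [63/64, 1/1)
  emit 'f', narrow to [7/8, 29/32)
Step 3: interval [7/8, 29/32), width = 29/32 - 7/8 = 1/32
  'f': [7/8 + 1/32*0/1, 7/8 + 1/32*1/4) = [7/8, 113/128)
  'e': [7/8 + 1/32*1/4, 7/8 + 1/32*3/4) = [113/128, 115/128) <- contains code 57/64
  'd': [7/8 + 1/32*3/4, 7/8 + 1/32*7/8) = [115/128, 231/256)
  'c': [7/8 + 1/32*7/8, 7/8 + 1/32*1/1) = [231/256, 29/32)
  emit 'e', narrow to [113/128, 115/128)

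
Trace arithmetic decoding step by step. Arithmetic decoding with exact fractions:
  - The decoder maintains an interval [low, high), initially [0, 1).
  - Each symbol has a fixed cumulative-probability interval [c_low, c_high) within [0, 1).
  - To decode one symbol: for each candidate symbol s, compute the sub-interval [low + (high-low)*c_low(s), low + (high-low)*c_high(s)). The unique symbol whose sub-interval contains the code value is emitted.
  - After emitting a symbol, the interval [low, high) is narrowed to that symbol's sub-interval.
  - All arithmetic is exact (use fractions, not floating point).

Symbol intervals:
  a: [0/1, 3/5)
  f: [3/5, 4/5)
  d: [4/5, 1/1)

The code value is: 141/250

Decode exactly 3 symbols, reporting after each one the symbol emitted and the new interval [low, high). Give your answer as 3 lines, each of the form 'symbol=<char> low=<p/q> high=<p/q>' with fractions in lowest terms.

Answer: symbol=a low=0/1 high=3/5
symbol=d low=12/25 high=3/5
symbol=f low=69/125 high=72/125

Derivation:
Step 1: interval [0/1, 1/1), width = 1/1 - 0/1 = 1/1
  'a': [0/1 + 1/1*0/1, 0/1 + 1/1*3/5) = [0/1, 3/5) <- contains code 141/250
  'f': [0/1 + 1/1*3/5, 0/1 + 1/1*4/5) = [3/5, 4/5)
  'd': [0/1 + 1/1*4/5, 0/1 + 1/1*1/1) = [4/5, 1/1)
  emit 'a', narrow to [0/1, 3/5)
Step 2: interval [0/1, 3/5), width = 3/5 - 0/1 = 3/5
  'a': [0/1 + 3/5*0/1, 0/1 + 3/5*3/5) = [0/1, 9/25)
  'f': [0/1 + 3/5*3/5, 0/1 + 3/5*4/5) = [9/25, 12/25)
  'd': [0/1 + 3/5*4/5, 0/1 + 3/5*1/1) = [12/25, 3/5) <- contains code 141/250
  emit 'd', narrow to [12/25, 3/5)
Step 3: interval [12/25, 3/5), width = 3/5 - 12/25 = 3/25
  'a': [12/25 + 3/25*0/1, 12/25 + 3/25*3/5) = [12/25, 69/125)
  'f': [12/25 + 3/25*3/5, 12/25 + 3/25*4/5) = [69/125, 72/125) <- contains code 141/250
  'd': [12/25 + 3/25*4/5, 12/25 + 3/25*1/1) = [72/125, 3/5)
  emit 'f', narrow to [69/125, 72/125)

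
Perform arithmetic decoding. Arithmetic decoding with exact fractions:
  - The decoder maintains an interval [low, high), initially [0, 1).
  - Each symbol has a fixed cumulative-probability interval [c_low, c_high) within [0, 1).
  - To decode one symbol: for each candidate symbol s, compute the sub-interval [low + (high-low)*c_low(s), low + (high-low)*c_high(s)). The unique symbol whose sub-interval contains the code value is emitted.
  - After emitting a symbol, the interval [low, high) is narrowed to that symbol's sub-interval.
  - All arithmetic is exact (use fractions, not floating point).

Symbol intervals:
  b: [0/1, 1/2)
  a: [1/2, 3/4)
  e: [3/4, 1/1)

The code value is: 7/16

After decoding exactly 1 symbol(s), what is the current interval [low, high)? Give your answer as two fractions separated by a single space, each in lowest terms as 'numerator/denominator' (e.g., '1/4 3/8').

Answer: 0/1 1/2

Derivation:
Step 1: interval [0/1, 1/1), width = 1/1 - 0/1 = 1/1
  'b': [0/1 + 1/1*0/1, 0/1 + 1/1*1/2) = [0/1, 1/2) <- contains code 7/16
  'a': [0/1 + 1/1*1/2, 0/1 + 1/1*3/4) = [1/2, 3/4)
  'e': [0/1 + 1/1*3/4, 0/1 + 1/1*1/1) = [3/4, 1/1)
  emit 'b', narrow to [0/1, 1/2)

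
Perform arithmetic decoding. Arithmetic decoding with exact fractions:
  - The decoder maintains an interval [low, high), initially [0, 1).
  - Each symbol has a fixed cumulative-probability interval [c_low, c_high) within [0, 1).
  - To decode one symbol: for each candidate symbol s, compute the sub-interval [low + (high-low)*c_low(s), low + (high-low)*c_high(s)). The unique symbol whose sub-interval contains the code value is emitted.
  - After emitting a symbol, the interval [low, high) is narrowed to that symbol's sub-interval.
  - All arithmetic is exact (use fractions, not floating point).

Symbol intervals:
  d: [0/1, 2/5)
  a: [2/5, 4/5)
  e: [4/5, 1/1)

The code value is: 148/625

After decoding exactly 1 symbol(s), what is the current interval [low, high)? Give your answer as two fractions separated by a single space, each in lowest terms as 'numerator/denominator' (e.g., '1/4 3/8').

Answer: 0/1 2/5

Derivation:
Step 1: interval [0/1, 1/1), width = 1/1 - 0/1 = 1/1
  'd': [0/1 + 1/1*0/1, 0/1 + 1/1*2/5) = [0/1, 2/5) <- contains code 148/625
  'a': [0/1 + 1/1*2/5, 0/1 + 1/1*4/5) = [2/5, 4/5)
  'e': [0/1 + 1/1*4/5, 0/1 + 1/1*1/1) = [4/5, 1/1)
  emit 'd', narrow to [0/1, 2/5)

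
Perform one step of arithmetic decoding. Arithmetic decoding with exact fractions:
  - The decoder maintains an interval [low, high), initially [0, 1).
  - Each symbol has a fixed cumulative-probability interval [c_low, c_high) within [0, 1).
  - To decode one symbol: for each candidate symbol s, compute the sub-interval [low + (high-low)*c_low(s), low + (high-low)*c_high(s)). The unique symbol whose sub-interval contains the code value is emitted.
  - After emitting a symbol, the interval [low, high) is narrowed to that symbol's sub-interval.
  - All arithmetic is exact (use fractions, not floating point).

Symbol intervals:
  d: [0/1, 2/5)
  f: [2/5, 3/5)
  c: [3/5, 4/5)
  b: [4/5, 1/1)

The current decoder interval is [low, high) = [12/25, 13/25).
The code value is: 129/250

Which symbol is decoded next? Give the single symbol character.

Answer: b

Derivation:
Interval width = high − low = 13/25 − 12/25 = 1/25
Scaled code = (code − low) / width = (129/250 − 12/25) / 1/25 = 9/10
  d: [0/1, 2/5) 
  f: [2/5, 3/5) 
  c: [3/5, 4/5) 
  b: [4/5, 1/1) ← scaled code falls here ✓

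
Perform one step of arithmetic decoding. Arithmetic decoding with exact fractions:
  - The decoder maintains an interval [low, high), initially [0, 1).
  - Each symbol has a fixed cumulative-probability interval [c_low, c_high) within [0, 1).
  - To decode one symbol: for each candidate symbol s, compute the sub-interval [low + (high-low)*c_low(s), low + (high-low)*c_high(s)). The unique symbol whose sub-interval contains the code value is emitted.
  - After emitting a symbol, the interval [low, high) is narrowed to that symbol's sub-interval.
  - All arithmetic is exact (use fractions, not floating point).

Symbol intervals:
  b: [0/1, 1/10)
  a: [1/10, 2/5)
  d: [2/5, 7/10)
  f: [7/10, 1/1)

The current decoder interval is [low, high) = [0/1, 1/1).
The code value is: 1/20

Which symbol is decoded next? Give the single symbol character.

Interval width = high − low = 1/1 − 0/1 = 1/1
Scaled code = (code − low) / width = (1/20 − 0/1) / 1/1 = 1/20
  b: [0/1, 1/10) ← scaled code falls here ✓
  a: [1/10, 2/5) 
  d: [2/5, 7/10) 
  f: [7/10, 1/1) 

Answer: b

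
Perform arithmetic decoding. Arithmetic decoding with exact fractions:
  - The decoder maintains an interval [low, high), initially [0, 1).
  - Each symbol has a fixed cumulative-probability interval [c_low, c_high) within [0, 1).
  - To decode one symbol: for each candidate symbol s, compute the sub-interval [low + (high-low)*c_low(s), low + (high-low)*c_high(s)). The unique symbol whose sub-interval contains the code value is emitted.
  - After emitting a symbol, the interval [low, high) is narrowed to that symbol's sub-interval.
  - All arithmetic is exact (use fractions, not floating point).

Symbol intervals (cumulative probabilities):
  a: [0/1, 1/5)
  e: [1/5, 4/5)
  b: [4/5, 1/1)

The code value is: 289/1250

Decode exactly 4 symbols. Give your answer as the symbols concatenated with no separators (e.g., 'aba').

Step 1: interval [0/1, 1/1), width = 1/1 - 0/1 = 1/1
  'a': [0/1 + 1/1*0/1, 0/1 + 1/1*1/5) = [0/1, 1/5)
  'e': [0/1 + 1/1*1/5, 0/1 + 1/1*4/5) = [1/5, 4/5) <- contains code 289/1250
  'b': [0/1 + 1/1*4/5, 0/1 + 1/1*1/1) = [4/5, 1/1)
  emit 'e', narrow to [1/5, 4/5)
Step 2: interval [1/5, 4/5), width = 4/5 - 1/5 = 3/5
  'a': [1/5 + 3/5*0/1, 1/5 + 3/5*1/5) = [1/5, 8/25) <- contains code 289/1250
  'e': [1/5 + 3/5*1/5, 1/5 + 3/5*4/5) = [8/25, 17/25)
  'b': [1/5 + 3/5*4/5, 1/5 + 3/5*1/1) = [17/25, 4/5)
  emit 'a', narrow to [1/5, 8/25)
Step 3: interval [1/5, 8/25), width = 8/25 - 1/5 = 3/25
  'a': [1/5 + 3/25*0/1, 1/5 + 3/25*1/5) = [1/5, 28/125)
  'e': [1/5 + 3/25*1/5, 1/5 + 3/25*4/5) = [28/125, 37/125) <- contains code 289/1250
  'b': [1/5 + 3/25*4/5, 1/5 + 3/25*1/1) = [37/125, 8/25)
  emit 'e', narrow to [28/125, 37/125)
Step 4: interval [28/125, 37/125), width = 37/125 - 28/125 = 9/125
  'a': [28/125 + 9/125*0/1, 28/125 + 9/125*1/5) = [28/125, 149/625) <- contains code 289/1250
  'e': [28/125 + 9/125*1/5, 28/125 + 9/125*4/5) = [149/625, 176/625)
  'b': [28/125 + 9/125*4/5, 28/125 + 9/125*1/1) = [176/625, 37/125)
  emit 'a', narrow to [28/125, 149/625)

Answer: eaea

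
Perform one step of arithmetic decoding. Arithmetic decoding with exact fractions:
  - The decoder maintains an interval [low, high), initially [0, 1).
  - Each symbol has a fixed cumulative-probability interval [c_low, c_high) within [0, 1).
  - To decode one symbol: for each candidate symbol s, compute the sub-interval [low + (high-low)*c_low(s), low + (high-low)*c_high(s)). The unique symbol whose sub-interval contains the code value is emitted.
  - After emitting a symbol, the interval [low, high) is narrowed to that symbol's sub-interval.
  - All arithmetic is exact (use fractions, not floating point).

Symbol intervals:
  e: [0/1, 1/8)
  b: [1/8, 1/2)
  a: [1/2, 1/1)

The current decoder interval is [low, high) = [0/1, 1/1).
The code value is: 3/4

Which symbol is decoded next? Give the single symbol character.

Answer: a

Derivation:
Interval width = high − low = 1/1 − 0/1 = 1/1
Scaled code = (code − low) / width = (3/4 − 0/1) / 1/1 = 3/4
  e: [0/1, 1/8) 
  b: [1/8, 1/2) 
  a: [1/2, 1/1) ← scaled code falls here ✓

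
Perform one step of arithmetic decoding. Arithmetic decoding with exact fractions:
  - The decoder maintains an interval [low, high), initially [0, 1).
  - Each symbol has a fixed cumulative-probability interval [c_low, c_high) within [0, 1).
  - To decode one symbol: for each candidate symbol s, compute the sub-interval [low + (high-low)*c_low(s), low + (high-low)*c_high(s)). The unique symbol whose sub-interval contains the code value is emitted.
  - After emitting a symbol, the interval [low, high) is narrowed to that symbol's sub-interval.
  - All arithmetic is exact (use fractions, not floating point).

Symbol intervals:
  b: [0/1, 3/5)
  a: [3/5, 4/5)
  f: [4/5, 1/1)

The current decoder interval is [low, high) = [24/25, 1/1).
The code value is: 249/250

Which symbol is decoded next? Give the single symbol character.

Answer: f

Derivation:
Interval width = high − low = 1/1 − 24/25 = 1/25
Scaled code = (code − low) / width = (249/250 − 24/25) / 1/25 = 9/10
  b: [0/1, 3/5) 
  a: [3/5, 4/5) 
  f: [4/5, 1/1) ← scaled code falls here ✓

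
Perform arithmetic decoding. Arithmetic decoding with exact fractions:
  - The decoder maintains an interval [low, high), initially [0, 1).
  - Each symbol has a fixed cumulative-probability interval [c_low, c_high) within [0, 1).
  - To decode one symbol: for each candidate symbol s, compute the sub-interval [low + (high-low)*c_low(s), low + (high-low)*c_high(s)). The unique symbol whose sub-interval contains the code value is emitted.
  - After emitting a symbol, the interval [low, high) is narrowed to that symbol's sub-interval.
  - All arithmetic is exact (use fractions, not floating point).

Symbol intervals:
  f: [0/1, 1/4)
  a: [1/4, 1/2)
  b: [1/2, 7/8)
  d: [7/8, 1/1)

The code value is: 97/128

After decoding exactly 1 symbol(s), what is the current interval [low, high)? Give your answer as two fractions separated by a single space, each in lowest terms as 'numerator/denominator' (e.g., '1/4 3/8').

Step 1: interval [0/1, 1/1), width = 1/1 - 0/1 = 1/1
  'f': [0/1 + 1/1*0/1, 0/1 + 1/1*1/4) = [0/1, 1/4)
  'a': [0/1 + 1/1*1/4, 0/1 + 1/1*1/2) = [1/4, 1/2)
  'b': [0/1 + 1/1*1/2, 0/1 + 1/1*7/8) = [1/2, 7/8) <- contains code 97/128
  'd': [0/1 + 1/1*7/8, 0/1 + 1/1*1/1) = [7/8, 1/1)
  emit 'b', narrow to [1/2, 7/8)

Answer: 1/2 7/8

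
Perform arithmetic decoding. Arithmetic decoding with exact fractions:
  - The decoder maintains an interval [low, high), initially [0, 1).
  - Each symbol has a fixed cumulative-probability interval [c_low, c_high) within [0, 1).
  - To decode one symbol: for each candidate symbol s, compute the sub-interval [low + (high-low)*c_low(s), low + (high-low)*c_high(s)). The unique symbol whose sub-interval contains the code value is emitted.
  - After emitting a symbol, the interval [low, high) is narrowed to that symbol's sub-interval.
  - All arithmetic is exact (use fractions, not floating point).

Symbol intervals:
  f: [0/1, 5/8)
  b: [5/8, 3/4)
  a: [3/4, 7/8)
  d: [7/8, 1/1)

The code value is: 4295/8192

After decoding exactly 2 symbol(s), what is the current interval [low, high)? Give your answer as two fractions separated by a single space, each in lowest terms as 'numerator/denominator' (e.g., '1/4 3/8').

Answer: 15/32 35/64

Derivation:
Step 1: interval [0/1, 1/1), width = 1/1 - 0/1 = 1/1
  'f': [0/1 + 1/1*0/1, 0/1 + 1/1*5/8) = [0/1, 5/8) <- contains code 4295/8192
  'b': [0/1 + 1/1*5/8, 0/1 + 1/1*3/4) = [5/8, 3/4)
  'a': [0/1 + 1/1*3/4, 0/1 + 1/1*7/8) = [3/4, 7/8)
  'd': [0/1 + 1/1*7/8, 0/1 + 1/1*1/1) = [7/8, 1/1)
  emit 'f', narrow to [0/1, 5/8)
Step 2: interval [0/1, 5/8), width = 5/8 - 0/1 = 5/8
  'f': [0/1 + 5/8*0/1, 0/1 + 5/8*5/8) = [0/1, 25/64)
  'b': [0/1 + 5/8*5/8, 0/1 + 5/8*3/4) = [25/64, 15/32)
  'a': [0/1 + 5/8*3/4, 0/1 + 5/8*7/8) = [15/32, 35/64) <- contains code 4295/8192
  'd': [0/1 + 5/8*7/8, 0/1 + 5/8*1/1) = [35/64, 5/8)
  emit 'a', narrow to [15/32, 35/64)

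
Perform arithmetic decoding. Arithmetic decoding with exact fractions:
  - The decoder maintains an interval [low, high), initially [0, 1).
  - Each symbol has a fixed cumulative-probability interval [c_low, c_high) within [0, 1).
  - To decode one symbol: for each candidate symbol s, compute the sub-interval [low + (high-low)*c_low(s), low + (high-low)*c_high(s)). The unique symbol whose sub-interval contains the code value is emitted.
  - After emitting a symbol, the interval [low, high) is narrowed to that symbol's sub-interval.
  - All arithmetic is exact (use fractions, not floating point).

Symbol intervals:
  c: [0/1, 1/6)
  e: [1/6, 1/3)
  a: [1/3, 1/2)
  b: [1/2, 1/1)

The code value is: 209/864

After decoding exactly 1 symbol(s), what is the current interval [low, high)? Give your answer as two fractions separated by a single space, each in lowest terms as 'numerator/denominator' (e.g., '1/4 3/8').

Answer: 1/6 1/3

Derivation:
Step 1: interval [0/1, 1/1), width = 1/1 - 0/1 = 1/1
  'c': [0/1 + 1/1*0/1, 0/1 + 1/1*1/6) = [0/1, 1/6)
  'e': [0/1 + 1/1*1/6, 0/1 + 1/1*1/3) = [1/6, 1/3) <- contains code 209/864
  'a': [0/1 + 1/1*1/3, 0/1 + 1/1*1/2) = [1/3, 1/2)
  'b': [0/1 + 1/1*1/2, 0/1 + 1/1*1/1) = [1/2, 1/1)
  emit 'e', narrow to [1/6, 1/3)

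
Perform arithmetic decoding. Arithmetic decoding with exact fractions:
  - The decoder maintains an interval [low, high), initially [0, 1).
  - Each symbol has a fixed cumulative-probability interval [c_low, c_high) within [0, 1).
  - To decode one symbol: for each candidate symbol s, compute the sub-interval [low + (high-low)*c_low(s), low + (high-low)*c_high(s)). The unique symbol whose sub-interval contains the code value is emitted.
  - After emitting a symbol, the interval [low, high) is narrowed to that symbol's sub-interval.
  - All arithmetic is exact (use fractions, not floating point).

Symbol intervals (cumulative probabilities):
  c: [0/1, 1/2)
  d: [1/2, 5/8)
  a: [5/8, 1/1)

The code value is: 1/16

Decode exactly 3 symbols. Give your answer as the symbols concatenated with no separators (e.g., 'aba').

Step 1: interval [0/1, 1/1), width = 1/1 - 0/1 = 1/1
  'c': [0/1 + 1/1*0/1, 0/1 + 1/1*1/2) = [0/1, 1/2) <- contains code 1/16
  'd': [0/1 + 1/1*1/2, 0/1 + 1/1*5/8) = [1/2, 5/8)
  'a': [0/1 + 1/1*5/8, 0/1 + 1/1*1/1) = [5/8, 1/1)
  emit 'c', narrow to [0/1, 1/2)
Step 2: interval [0/1, 1/2), width = 1/2 - 0/1 = 1/2
  'c': [0/1 + 1/2*0/1, 0/1 + 1/2*1/2) = [0/1, 1/4) <- contains code 1/16
  'd': [0/1 + 1/2*1/2, 0/1 + 1/2*5/8) = [1/4, 5/16)
  'a': [0/1 + 1/2*5/8, 0/1 + 1/2*1/1) = [5/16, 1/2)
  emit 'c', narrow to [0/1, 1/4)
Step 3: interval [0/1, 1/4), width = 1/4 - 0/1 = 1/4
  'c': [0/1 + 1/4*0/1, 0/1 + 1/4*1/2) = [0/1, 1/8) <- contains code 1/16
  'd': [0/1 + 1/4*1/2, 0/1 + 1/4*5/8) = [1/8, 5/32)
  'a': [0/1 + 1/4*5/8, 0/1 + 1/4*1/1) = [5/32, 1/4)
  emit 'c', narrow to [0/1, 1/8)

Answer: ccc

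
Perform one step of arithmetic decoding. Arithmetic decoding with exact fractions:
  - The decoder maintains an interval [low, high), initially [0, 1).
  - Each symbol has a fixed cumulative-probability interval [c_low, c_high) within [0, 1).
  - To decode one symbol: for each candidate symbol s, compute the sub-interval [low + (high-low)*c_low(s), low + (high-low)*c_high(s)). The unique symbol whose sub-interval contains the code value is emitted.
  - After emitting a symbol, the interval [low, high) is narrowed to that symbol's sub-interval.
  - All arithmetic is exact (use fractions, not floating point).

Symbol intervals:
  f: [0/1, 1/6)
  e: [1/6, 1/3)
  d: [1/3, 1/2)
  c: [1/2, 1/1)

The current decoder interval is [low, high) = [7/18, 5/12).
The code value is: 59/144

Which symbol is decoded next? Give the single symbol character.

Answer: c

Derivation:
Interval width = high − low = 5/12 − 7/18 = 1/36
Scaled code = (code − low) / width = (59/144 − 7/18) / 1/36 = 3/4
  f: [0/1, 1/6) 
  e: [1/6, 1/3) 
  d: [1/3, 1/2) 
  c: [1/2, 1/1) ← scaled code falls here ✓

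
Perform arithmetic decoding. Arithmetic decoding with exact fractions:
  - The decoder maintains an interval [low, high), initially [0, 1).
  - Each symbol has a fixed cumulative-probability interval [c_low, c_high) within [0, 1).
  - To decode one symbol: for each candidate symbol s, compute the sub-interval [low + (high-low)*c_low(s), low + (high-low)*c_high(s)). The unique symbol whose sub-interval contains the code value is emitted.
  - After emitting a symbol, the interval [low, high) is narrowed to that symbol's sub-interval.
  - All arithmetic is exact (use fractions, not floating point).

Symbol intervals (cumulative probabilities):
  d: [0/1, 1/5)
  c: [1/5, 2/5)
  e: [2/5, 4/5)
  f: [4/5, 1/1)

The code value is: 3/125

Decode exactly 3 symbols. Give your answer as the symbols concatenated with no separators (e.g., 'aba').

Step 1: interval [0/1, 1/1), width = 1/1 - 0/1 = 1/1
  'd': [0/1 + 1/1*0/1, 0/1 + 1/1*1/5) = [0/1, 1/5) <- contains code 3/125
  'c': [0/1 + 1/1*1/5, 0/1 + 1/1*2/5) = [1/5, 2/5)
  'e': [0/1 + 1/1*2/5, 0/1 + 1/1*4/5) = [2/5, 4/5)
  'f': [0/1 + 1/1*4/5, 0/1 + 1/1*1/1) = [4/5, 1/1)
  emit 'd', narrow to [0/1, 1/5)
Step 2: interval [0/1, 1/5), width = 1/5 - 0/1 = 1/5
  'd': [0/1 + 1/5*0/1, 0/1 + 1/5*1/5) = [0/1, 1/25) <- contains code 3/125
  'c': [0/1 + 1/5*1/5, 0/1 + 1/5*2/5) = [1/25, 2/25)
  'e': [0/1 + 1/5*2/5, 0/1 + 1/5*4/5) = [2/25, 4/25)
  'f': [0/1 + 1/5*4/5, 0/1 + 1/5*1/1) = [4/25, 1/5)
  emit 'd', narrow to [0/1, 1/25)
Step 3: interval [0/1, 1/25), width = 1/25 - 0/1 = 1/25
  'd': [0/1 + 1/25*0/1, 0/1 + 1/25*1/5) = [0/1, 1/125)
  'c': [0/1 + 1/25*1/5, 0/1 + 1/25*2/5) = [1/125, 2/125)
  'e': [0/1 + 1/25*2/5, 0/1 + 1/25*4/5) = [2/125, 4/125) <- contains code 3/125
  'f': [0/1 + 1/25*4/5, 0/1 + 1/25*1/1) = [4/125, 1/25)
  emit 'e', narrow to [2/125, 4/125)

Answer: dde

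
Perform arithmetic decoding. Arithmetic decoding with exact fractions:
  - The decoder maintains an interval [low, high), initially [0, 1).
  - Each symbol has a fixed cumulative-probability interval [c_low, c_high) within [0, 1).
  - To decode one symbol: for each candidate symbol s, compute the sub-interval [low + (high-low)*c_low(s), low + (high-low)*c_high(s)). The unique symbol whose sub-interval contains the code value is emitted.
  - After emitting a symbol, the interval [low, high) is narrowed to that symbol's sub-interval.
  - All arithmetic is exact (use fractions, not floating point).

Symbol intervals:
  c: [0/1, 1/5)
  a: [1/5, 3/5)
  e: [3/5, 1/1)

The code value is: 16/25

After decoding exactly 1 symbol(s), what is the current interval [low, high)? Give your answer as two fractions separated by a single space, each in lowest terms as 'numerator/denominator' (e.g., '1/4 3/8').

Step 1: interval [0/1, 1/1), width = 1/1 - 0/1 = 1/1
  'c': [0/1 + 1/1*0/1, 0/1 + 1/1*1/5) = [0/1, 1/5)
  'a': [0/1 + 1/1*1/5, 0/1 + 1/1*3/5) = [1/5, 3/5)
  'e': [0/1 + 1/1*3/5, 0/1 + 1/1*1/1) = [3/5, 1/1) <- contains code 16/25
  emit 'e', narrow to [3/5, 1/1)

Answer: 3/5 1/1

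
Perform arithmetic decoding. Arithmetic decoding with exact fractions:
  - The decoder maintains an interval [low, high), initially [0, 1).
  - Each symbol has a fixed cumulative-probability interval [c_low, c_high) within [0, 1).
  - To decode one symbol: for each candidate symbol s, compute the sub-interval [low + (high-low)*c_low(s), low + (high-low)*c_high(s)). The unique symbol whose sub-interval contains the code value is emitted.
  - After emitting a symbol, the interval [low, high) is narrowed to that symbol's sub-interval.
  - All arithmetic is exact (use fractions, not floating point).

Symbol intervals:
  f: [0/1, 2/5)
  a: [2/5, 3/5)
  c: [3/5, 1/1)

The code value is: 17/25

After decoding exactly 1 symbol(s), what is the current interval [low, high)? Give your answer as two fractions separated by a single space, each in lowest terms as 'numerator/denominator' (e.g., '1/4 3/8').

Answer: 3/5 1/1

Derivation:
Step 1: interval [0/1, 1/1), width = 1/1 - 0/1 = 1/1
  'f': [0/1 + 1/1*0/1, 0/1 + 1/1*2/5) = [0/1, 2/5)
  'a': [0/1 + 1/1*2/5, 0/1 + 1/1*3/5) = [2/5, 3/5)
  'c': [0/1 + 1/1*3/5, 0/1 + 1/1*1/1) = [3/5, 1/1) <- contains code 17/25
  emit 'c', narrow to [3/5, 1/1)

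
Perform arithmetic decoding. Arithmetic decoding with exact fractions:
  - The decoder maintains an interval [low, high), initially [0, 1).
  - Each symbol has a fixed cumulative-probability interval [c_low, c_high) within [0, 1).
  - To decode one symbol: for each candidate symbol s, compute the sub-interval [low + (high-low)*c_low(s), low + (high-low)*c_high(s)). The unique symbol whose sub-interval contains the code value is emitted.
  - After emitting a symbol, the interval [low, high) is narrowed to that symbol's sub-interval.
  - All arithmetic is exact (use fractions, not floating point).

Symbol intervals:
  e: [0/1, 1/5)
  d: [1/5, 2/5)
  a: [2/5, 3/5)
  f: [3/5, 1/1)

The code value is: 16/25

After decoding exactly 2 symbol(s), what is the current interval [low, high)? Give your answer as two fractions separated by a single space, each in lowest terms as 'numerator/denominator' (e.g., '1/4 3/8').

Step 1: interval [0/1, 1/1), width = 1/1 - 0/1 = 1/1
  'e': [0/1 + 1/1*0/1, 0/1 + 1/1*1/5) = [0/1, 1/5)
  'd': [0/1 + 1/1*1/5, 0/1 + 1/1*2/5) = [1/5, 2/5)
  'a': [0/1 + 1/1*2/5, 0/1 + 1/1*3/5) = [2/5, 3/5)
  'f': [0/1 + 1/1*3/5, 0/1 + 1/1*1/1) = [3/5, 1/1) <- contains code 16/25
  emit 'f', narrow to [3/5, 1/1)
Step 2: interval [3/5, 1/1), width = 1/1 - 3/5 = 2/5
  'e': [3/5 + 2/5*0/1, 3/5 + 2/5*1/5) = [3/5, 17/25) <- contains code 16/25
  'd': [3/5 + 2/5*1/5, 3/5 + 2/5*2/5) = [17/25, 19/25)
  'a': [3/5 + 2/5*2/5, 3/5 + 2/5*3/5) = [19/25, 21/25)
  'f': [3/5 + 2/5*3/5, 3/5 + 2/5*1/1) = [21/25, 1/1)
  emit 'e', narrow to [3/5, 17/25)

Answer: 3/5 17/25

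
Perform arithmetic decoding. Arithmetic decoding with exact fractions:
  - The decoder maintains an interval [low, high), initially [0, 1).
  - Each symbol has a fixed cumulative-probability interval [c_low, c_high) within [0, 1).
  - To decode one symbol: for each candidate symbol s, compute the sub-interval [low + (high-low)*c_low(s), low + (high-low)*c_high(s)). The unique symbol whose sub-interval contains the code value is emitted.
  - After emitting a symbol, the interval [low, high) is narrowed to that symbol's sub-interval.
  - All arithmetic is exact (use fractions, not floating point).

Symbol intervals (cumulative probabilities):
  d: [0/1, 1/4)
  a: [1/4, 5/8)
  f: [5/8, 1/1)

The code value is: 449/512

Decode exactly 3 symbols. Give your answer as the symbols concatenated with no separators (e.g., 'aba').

Answer: ffd

Derivation:
Step 1: interval [0/1, 1/1), width = 1/1 - 0/1 = 1/1
  'd': [0/1 + 1/1*0/1, 0/1 + 1/1*1/4) = [0/1, 1/4)
  'a': [0/1 + 1/1*1/4, 0/1 + 1/1*5/8) = [1/4, 5/8)
  'f': [0/1 + 1/1*5/8, 0/1 + 1/1*1/1) = [5/8, 1/1) <- contains code 449/512
  emit 'f', narrow to [5/8, 1/1)
Step 2: interval [5/8, 1/1), width = 1/1 - 5/8 = 3/8
  'd': [5/8 + 3/8*0/1, 5/8 + 3/8*1/4) = [5/8, 23/32)
  'a': [5/8 + 3/8*1/4, 5/8 + 3/8*5/8) = [23/32, 55/64)
  'f': [5/8 + 3/8*5/8, 5/8 + 3/8*1/1) = [55/64, 1/1) <- contains code 449/512
  emit 'f', narrow to [55/64, 1/1)
Step 3: interval [55/64, 1/1), width = 1/1 - 55/64 = 9/64
  'd': [55/64 + 9/64*0/1, 55/64 + 9/64*1/4) = [55/64, 229/256) <- contains code 449/512
  'a': [55/64 + 9/64*1/4, 55/64 + 9/64*5/8) = [229/256, 485/512)
  'f': [55/64 + 9/64*5/8, 55/64 + 9/64*1/1) = [485/512, 1/1)
  emit 'd', narrow to [55/64, 229/256)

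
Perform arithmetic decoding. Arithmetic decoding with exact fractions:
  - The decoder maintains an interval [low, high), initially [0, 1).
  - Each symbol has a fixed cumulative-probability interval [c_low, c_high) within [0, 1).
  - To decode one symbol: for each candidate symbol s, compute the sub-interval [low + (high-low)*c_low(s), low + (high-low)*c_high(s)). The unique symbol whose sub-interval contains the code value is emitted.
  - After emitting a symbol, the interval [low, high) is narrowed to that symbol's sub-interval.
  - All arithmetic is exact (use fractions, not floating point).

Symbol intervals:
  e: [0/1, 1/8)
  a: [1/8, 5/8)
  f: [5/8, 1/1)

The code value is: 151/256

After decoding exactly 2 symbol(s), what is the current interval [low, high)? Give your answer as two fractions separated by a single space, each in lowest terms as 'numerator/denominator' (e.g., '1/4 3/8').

Answer: 7/16 5/8

Derivation:
Step 1: interval [0/1, 1/1), width = 1/1 - 0/1 = 1/1
  'e': [0/1 + 1/1*0/1, 0/1 + 1/1*1/8) = [0/1, 1/8)
  'a': [0/1 + 1/1*1/8, 0/1 + 1/1*5/8) = [1/8, 5/8) <- contains code 151/256
  'f': [0/1 + 1/1*5/8, 0/1 + 1/1*1/1) = [5/8, 1/1)
  emit 'a', narrow to [1/8, 5/8)
Step 2: interval [1/8, 5/8), width = 5/8 - 1/8 = 1/2
  'e': [1/8 + 1/2*0/1, 1/8 + 1/2*1/8) = [1/8, 3/16)
  'a': [1/8 + 1/2*1/8, 1/8 + 1/2*5/8) = [3/16, 7/16)
  'f': [1/8 + 1/2*5/8, 1/8 + 1/2*1/1) = [7/16, 5/8) <- contains code 151/256
  emit 'f', narrow to [7/16, 5/8)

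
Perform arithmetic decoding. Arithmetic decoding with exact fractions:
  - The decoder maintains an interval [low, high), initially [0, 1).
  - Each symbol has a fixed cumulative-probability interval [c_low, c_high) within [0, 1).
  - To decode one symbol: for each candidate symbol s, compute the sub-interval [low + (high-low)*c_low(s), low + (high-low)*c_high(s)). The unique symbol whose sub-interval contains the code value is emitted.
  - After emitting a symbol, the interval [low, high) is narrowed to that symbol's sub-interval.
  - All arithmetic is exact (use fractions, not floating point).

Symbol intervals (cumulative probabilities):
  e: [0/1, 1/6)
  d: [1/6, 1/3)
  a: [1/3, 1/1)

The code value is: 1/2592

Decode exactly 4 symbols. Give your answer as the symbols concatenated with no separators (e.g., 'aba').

Step 1: interval [0/1, 1/1), width = 1/1 - 0/1 = 1/1
  'e': [0/1 + 1/1*0/1, 0/1 + 1/1*1/6) = [0/1, 1/6) <- contains code 1/2592
  'd': [0/1 + 1/1*1/6, 0/1 + 1/1*1/3) = [1/6, 1/3)
  'a': [0/1 + 1/1*1/3, 0/1 + 1/1*1/1) = [1/3, 1/1)
  emit 'e', narrow to [0/1, 1/6)
Step 2: interval [0/1, 1/6), width = 1/6 - 0/1 = 1/6
  'e': [0/1 + 1/6*0/1, 0/1 + 1/6*1/6) = [0/1, 1/36) <- contains code 1/2592
  'd': [0/1 + 1/6*1/6, 0/1 + 1/6*1/3) = [1/36, 1/18)
  'a': [0/1 + 1/6*1/3, 0/1 + 1/6*1/1) = [1/18, 1/6)
  emit 'e', narrow to [0/1, 1/36)
Step 3: interval [0/1, 1/36), width = 1/36 - 0/1 = 1/36
  'e': [0/1 + 1/36*0/1, 0/1 + 1/36*1/6) = [0/1, 1/216) <- contains code 1/2592
  'd': [0/1 + 1/36*1/6, 0/1 + 1/36*1/3) = [1/216, 1/108)
  'a': [0/1 + 1/36*1/3, 0/1 + 1/36*1/1) = [1/108, 1/36)
  emit 'e', narrow to [0/1, 1/216)
Step 4: interval [0/1, 1/216), width = 1/216 - 0/1 = 1/216
  'e': [0/1 + 1/216*0/1, 0/1 + 1/216*1/6) = [0/1, 1/1296) <- contains code 1/2592
  'd': [0/1 + 1/216*1/6, 0/1 + 1/216*1/3) = [1/1296, 1/648)
  'a': [0/1 + 1/216*1/3, 0/1 + 1/216*1/1) = [1/648, 1/216)
  emit 'e', narrow to [0/1, 1/1296)

Answer: eeee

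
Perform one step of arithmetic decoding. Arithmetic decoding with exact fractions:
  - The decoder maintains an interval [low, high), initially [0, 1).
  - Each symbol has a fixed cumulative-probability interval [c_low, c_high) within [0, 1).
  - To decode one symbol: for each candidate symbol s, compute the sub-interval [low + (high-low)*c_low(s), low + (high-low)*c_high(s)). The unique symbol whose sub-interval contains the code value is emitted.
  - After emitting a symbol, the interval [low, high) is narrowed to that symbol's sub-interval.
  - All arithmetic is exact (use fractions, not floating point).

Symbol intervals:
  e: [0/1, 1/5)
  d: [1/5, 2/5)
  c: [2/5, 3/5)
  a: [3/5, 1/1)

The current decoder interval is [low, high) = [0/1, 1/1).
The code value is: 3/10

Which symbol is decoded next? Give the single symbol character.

Interval width = high − low = 1/1 − 0/1 = 1/1
Scaled code = (code − low) / width = (3/10 − 0/1) / 1/1 = 3/10
  e: [0/1, 1/5) 
  d: [1/5, 2/5) ← scaled code falls here ✓
  c: [2/5, 3/5) 
  a: [3/5, 1/1) 

Answer: d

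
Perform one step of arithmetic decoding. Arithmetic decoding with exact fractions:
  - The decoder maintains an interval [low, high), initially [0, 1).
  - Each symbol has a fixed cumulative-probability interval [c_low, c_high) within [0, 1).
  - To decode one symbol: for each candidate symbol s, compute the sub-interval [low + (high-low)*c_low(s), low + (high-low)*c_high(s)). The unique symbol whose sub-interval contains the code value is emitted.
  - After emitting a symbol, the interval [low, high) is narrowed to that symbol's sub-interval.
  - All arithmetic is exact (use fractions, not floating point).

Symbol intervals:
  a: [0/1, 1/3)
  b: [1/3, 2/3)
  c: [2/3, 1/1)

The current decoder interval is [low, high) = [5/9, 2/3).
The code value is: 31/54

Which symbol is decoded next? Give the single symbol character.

Answer: a

Derivation:
Interval width = high − low = 2/3 − 5/9 = 1/9
Scaled code = (code − low) / width = (31/54 − 5/9) / 1/9 = 1/6
  a: [0/1, 1/3) ← scaled code falls here ✓
  b: [1/3, 2/3) 
  c: [2/3, 1/1) 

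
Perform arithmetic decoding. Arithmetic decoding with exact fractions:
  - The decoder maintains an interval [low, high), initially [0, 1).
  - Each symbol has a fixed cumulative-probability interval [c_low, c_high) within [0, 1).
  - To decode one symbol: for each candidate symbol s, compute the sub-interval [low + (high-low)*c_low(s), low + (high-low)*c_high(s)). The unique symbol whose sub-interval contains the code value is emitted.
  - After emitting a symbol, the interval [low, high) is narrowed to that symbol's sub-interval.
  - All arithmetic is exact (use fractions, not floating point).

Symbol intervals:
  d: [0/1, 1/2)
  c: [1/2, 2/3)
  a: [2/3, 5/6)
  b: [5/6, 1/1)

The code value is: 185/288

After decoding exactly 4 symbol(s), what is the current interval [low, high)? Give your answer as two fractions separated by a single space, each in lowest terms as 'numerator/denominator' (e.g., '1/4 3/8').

Step 1: interval [0/1, 1/1), width = 1/1 - 0/1 = 1/1
  'd': [0/1 + 1/1*0/1, 0/1 + 1/1*1/2) = [0/1, 1/2)
  'c': [0/1 + 1/1*1/2, 0/1 + 1/1*2/3) = [1/2, 2/3) <- contains code 185/288
  'a': [0/1 + 1/1*2/3, 0/1 + 1/1*5/6) = [2/3, 5/6)
  'b': [0/1 + 1/1*5/6, 0/1 + 1/1*1/1) = [5/6, 1/1)
  emit 'c', narrow to [1/2, 2/3)
Step 2: interval [1/2, 2/3), width = 2/3 - 1/2 = 1/6
  'd': [1/2 + 1/6*0/1, 1/2 + 1/6*1/2) = [1/2, 7/12)
  'c': [1/2 + 1/6*1/2, 1/2 + 1/6*2/3) = [7/12, 11/18)
  'a': [1/2 + 1/6*2/3, 1/2 + 1/6*5/6) = [11/18, 23/36)
  'b': [1/2 + 1/6*5/6, 1/2 + 1/6*1/1) = [23/36, 2/3) <- contains code 185/288
  emit 'b', narrow to [23/36, 2/3)
Step 3: interval [23/36, 2/3), width = 2/3 - 23/36 = 1/36
  'd': [23/36 + 1/36*0/1, 23/36 + 1/36*1/2) = [23/36, 47/72) <- contains code 185/288
  'c': [23/36 + 1/36*1/2, 23/36 + 1/36*2/3) = [47/72, 71/108)
  'a': [23/36 + 1/36*2/3, 23/36 + 1/36*5/6) = [71/108, 143/216)
  'b': [23/36 + 1/36*5/6, 23/36 + 1/36*1/1) = [143/216, 2/3)
  emit 'd', narrow to [23/36, 47/72)
Step 4: interval [23/36, 47/72), width = 47/72 - 23/36 = 1/72
  'd': [23/36 + 1/72*0/1, 23/36 + 1/72*1/2) = [23/36, 31/48) <- contains code 185/288
  'c': [23/36 + 1/72*1/2, 23/36 + 1/72*2/3) = [31/48, 35/54)
  'a': [23/36 + 1/72*2/3, 23/36 + 1/72*5/6) = [35/54, 281/432)
  'b': [23/36 + 1/72*5/6, 23/36 + 1/72*1/1) = [281/432, 47/72)
  emit 'd', narrow to [23/36, 31/48)

Answer: 23/36 31/48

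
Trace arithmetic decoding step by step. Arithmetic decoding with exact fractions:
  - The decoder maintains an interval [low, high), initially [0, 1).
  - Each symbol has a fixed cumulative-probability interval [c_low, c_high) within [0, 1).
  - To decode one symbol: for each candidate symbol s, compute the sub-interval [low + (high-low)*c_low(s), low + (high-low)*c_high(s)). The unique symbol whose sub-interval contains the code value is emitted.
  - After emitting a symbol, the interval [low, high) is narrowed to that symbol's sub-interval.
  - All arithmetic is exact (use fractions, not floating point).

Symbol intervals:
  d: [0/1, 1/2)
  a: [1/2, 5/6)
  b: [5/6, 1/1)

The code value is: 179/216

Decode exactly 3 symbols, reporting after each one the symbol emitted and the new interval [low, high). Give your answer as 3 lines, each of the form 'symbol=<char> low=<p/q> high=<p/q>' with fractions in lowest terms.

Step 1: interval [0/1, 1/1), width = 1/1 - 0/1 = 1/1
  'd': [0/1 + 1/1*0/1, 0/1 + 1/1*1/2) = [0/1, 1/2)
  'a': [0/1 + 1/1*1/2, 0/1 + 1/1*5/6) = [1/2, 5/6) <- contains code 179/216
  'b': [0/1 + 1/1*5/6, 0/1 + 1/1*1/1) = [5/6, 1/1)
  emit 'a', narrow to [1/2, 5/6)
Step 2: interval [1/2, 5/6), width = 5/6 - 1/2 = 1/3
  'd': [1/2 + 1/3*0/1, 1/2 + 1/3*1/2) = [1/2, 2/3)
  'a': [1/2 + 1/3*1/2, 1/2 + 1/3*5/6) = [2/3, 7/9)
  'b': [1/2 + 1/3*5/6, 1/2 + 1/3*1/1) = [7/9, 5/6) <- contains code 179/216
  emit 'b', narrow to [7/9, 5/6)
Step 3: interval [7/9, 5/6), width = 5/6 - 7/9 = 1/18
  'd': [7/9 + 1/18*0/1, 7/9 + 1/18*1/2) = [7/9, 29/36)
  'a': [7/9 + 1/18*1/2, 7/9 + 1/18*5/6) = [29/36, 89/108)
  'b': [7/9 + 1/18*5/6, 7/9 + 1/18*1/1) = [89/108, 5/6) <- contains code 179/216
  emit 'b', narrow to [89/108, 5/6)

Answer: symbol=a low=1/2 high=5/6
symbol=b low=7/9 high=5/6
symbol=b low=89/108 high=5/6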